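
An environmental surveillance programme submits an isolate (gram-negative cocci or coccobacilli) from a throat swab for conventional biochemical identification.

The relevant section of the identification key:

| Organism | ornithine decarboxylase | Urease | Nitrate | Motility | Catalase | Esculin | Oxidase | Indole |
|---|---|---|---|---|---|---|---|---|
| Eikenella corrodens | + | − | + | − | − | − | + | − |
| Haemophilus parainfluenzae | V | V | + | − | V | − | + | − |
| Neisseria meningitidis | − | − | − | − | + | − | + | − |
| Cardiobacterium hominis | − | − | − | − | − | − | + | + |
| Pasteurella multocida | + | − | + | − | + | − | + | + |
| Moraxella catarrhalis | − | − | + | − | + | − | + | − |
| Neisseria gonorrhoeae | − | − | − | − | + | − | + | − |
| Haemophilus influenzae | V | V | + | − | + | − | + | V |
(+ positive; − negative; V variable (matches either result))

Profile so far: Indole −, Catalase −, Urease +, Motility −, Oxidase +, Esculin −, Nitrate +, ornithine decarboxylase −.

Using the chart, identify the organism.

Nitrate +: excludes Neisseria meningitidis, Cardiobacterium hominis, Neisseria gonorrhoeae — 5 left.
Esculin −: all 5 remaining candidates are consistent.
ornithine decarboxylase −: excludes Eikenella corrodens, Pasteurella multocida — 3 left.
Catalase −: excludes Moraxella catarrhalis, Haemophilus influenzae — 1 left.
Indole −: the one remaining candidate is consistent.
Motility −: the one remaining candidate is consistent.
Oxidase +: the one remaining candidate is consistent.
Urease +: the one remaining candidate is consistent.

Haemophilus parainfluenzae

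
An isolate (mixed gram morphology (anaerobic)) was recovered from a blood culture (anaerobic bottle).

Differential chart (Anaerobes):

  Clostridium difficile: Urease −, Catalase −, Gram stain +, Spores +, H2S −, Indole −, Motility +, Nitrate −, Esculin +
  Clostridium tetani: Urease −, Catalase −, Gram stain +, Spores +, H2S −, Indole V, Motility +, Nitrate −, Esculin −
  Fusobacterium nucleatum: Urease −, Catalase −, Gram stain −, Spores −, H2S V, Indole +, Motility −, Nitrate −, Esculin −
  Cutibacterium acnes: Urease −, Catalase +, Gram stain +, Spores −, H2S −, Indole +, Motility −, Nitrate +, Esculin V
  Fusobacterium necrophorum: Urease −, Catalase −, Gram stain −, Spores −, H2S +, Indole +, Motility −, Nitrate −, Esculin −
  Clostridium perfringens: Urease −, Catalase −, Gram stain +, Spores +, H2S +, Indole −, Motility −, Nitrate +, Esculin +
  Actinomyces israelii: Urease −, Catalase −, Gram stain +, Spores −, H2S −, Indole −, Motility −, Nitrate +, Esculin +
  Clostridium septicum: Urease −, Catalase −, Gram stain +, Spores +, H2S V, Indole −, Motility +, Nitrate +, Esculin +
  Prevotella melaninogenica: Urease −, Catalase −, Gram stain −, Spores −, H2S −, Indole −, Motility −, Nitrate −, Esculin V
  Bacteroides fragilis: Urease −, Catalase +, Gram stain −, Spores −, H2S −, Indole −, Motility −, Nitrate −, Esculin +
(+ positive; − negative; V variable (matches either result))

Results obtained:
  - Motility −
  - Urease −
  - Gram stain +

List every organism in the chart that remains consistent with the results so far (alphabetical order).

Actinomyces israelii, Clostridium perfringens, Cutibacterium acnes

Urease −: all 10 remaining candidates are consistent.
Gram stain +: excludes Fusobacterium nucleatum, Fusobacterium necrophorum, Prevotella melaninogenica, Bacteroides fragilis — 6 left.
Motility −: excludes Clostridium difficile, Clostridium tetani, Clostridium septicum — 3 left.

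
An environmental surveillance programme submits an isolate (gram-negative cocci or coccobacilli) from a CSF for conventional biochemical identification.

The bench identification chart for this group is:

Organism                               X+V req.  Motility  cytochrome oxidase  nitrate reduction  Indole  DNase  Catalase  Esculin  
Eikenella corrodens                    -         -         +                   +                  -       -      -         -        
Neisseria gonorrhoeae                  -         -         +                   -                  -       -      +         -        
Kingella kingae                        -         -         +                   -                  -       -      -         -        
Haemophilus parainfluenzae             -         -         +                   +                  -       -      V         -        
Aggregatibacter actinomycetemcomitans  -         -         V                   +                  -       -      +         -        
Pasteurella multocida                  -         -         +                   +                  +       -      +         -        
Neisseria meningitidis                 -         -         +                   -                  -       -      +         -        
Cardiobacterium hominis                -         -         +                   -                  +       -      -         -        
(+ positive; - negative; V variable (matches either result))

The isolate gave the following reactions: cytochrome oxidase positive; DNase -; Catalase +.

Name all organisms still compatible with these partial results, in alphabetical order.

Aggregatibacter actinomycetemcomitans, Haemophilus parainfluenzae, Neisseria gonorrhoeae, Neisseria meningitidis, Pasteurella multocida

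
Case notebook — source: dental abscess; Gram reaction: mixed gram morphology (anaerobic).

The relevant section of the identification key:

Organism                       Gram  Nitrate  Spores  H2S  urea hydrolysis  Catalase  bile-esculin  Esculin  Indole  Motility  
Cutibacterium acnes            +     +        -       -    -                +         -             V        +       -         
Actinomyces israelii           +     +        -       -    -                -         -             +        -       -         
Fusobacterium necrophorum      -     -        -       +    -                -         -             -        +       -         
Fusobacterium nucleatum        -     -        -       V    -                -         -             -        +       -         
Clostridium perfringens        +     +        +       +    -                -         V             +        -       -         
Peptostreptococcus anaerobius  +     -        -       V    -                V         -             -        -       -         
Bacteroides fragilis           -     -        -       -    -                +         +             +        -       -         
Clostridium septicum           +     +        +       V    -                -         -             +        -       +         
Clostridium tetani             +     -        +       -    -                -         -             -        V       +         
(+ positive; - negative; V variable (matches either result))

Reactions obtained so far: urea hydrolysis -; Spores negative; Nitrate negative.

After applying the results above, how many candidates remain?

4

Nitrate -: excludes Cutibacterium acnes, Actinomyces israelii, Clostridium perfringens, Clostridium septicum — 5 left.
Spores -: excludes Clostridium tetani — 4 left.
urea hydrolysis -: all 4 remaining candidates are consistent.
Still consistent: Bacteroides fragilis, Fusobacterium necrophorum, Fusobacterium nucleatum, Peptostreptococcus anaerobius.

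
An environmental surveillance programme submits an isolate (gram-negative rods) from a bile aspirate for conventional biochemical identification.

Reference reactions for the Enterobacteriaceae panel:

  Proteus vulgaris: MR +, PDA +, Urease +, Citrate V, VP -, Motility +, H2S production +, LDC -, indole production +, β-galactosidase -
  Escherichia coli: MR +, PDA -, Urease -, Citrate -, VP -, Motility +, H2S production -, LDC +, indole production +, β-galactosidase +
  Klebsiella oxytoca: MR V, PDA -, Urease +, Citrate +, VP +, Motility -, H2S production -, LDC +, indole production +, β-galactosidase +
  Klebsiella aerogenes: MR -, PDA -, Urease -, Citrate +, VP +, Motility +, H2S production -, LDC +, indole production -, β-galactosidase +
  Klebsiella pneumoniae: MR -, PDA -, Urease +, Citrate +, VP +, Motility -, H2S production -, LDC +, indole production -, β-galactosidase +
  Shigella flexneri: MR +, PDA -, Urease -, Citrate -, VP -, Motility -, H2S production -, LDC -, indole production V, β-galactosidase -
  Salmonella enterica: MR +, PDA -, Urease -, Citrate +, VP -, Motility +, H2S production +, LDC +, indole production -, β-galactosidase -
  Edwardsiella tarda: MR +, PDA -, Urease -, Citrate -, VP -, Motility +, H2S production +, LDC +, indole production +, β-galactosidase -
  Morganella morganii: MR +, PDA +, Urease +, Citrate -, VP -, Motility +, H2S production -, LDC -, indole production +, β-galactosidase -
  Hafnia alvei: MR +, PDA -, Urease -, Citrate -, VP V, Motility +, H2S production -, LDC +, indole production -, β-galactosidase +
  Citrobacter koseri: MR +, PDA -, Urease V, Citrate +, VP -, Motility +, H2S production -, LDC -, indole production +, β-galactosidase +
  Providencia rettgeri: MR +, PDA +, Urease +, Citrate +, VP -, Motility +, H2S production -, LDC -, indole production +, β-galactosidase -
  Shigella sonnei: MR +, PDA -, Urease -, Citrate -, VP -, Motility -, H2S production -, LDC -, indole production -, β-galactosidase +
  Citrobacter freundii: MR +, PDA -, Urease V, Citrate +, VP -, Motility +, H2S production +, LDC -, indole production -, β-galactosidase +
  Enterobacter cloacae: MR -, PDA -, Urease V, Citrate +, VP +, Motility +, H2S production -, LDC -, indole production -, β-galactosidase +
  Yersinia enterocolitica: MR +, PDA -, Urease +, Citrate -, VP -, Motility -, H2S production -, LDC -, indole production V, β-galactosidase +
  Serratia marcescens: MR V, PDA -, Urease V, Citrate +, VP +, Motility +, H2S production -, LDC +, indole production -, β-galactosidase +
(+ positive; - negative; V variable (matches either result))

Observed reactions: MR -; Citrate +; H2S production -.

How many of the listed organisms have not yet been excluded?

MR -: excludes 12 organisms — 5 left.
Citrate +: all 5 remaining candidates are consistent.
H2S production -: all 5 remaining candidates are consistent.
Still consistent: Enterobacter cloacae, Klebsiella aerogenes, Klebsiella oxytoca, Klebsiella pneumoniae, Serratia marcescens.

5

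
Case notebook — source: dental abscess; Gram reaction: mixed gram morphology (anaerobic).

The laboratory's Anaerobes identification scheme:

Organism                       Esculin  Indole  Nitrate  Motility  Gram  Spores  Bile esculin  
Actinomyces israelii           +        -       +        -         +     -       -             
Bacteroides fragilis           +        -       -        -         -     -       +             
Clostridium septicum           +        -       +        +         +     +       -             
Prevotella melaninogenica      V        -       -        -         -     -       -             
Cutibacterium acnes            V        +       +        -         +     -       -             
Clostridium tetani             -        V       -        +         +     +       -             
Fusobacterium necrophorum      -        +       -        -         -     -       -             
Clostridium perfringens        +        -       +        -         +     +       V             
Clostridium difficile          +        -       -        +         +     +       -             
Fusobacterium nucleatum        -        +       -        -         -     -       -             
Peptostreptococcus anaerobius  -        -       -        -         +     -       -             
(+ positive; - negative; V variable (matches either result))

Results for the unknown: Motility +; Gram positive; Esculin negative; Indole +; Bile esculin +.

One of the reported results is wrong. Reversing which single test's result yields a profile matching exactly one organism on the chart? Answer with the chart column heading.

Bile esculin

As reported, no row in the chart matches all 5 reactions.
Reversing Esculin → still no organism matches.
Reversing Indole → still no organism matches.
Reversing Bile esculin (to -) → unique match: Clostridium tetani.
Reversing Motility → still no organism matches.
Reversing Gram → still no organism matches.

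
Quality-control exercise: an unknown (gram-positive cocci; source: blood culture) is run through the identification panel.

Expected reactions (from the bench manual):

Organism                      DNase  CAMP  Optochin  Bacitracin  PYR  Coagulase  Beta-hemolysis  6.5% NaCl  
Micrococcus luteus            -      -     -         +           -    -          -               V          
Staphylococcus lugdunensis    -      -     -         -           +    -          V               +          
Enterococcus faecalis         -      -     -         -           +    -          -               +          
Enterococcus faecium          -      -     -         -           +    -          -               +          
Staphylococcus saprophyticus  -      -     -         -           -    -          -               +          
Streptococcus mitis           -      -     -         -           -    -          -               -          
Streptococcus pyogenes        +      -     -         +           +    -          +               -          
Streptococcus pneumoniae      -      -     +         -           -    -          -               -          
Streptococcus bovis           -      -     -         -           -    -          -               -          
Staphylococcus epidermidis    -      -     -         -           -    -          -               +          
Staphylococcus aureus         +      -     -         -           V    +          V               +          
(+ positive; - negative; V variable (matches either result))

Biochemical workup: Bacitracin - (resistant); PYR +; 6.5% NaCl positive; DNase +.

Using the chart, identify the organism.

Staphylococcus aureus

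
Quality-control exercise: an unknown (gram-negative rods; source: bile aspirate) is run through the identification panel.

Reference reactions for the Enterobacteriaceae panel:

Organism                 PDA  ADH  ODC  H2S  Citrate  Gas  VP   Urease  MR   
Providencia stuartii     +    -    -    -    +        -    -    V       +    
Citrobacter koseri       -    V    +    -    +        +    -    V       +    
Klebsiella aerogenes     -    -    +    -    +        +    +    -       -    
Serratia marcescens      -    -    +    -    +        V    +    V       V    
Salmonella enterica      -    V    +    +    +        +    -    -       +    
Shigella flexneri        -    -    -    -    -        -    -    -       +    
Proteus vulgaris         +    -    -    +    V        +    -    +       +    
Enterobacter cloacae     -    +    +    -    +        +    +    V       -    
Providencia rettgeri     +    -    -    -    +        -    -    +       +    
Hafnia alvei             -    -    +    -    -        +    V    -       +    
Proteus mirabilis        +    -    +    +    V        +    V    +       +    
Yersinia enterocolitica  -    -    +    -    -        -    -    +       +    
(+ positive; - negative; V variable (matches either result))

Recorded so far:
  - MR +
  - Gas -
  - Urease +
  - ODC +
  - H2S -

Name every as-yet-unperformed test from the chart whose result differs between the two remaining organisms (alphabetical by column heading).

Gas -: excludes 7 organisms — 5 left.
Urease +: excludes Shigella flexneri — 4 left.
H2S -: all 4 remaining candidates are consistent.
MR +: all 4 remaining candidates are consistent.
ODC +: excludes Providencia stuartii, Providencia rettgeri — 2 left.
Two candidates remain: Serratia marcescens and Yersinia enterocolitica.
  PDA: - vs - — same for both, does not separate.
  ADH: - vs - — same for both, does not separate.
  Citrate: Serratia marcescens +, Yersinia enterocolitica - — discriminates.
  VP: Serratia marcescens +, Yersinia enterocolitica - — discriminates.

Citrate, VP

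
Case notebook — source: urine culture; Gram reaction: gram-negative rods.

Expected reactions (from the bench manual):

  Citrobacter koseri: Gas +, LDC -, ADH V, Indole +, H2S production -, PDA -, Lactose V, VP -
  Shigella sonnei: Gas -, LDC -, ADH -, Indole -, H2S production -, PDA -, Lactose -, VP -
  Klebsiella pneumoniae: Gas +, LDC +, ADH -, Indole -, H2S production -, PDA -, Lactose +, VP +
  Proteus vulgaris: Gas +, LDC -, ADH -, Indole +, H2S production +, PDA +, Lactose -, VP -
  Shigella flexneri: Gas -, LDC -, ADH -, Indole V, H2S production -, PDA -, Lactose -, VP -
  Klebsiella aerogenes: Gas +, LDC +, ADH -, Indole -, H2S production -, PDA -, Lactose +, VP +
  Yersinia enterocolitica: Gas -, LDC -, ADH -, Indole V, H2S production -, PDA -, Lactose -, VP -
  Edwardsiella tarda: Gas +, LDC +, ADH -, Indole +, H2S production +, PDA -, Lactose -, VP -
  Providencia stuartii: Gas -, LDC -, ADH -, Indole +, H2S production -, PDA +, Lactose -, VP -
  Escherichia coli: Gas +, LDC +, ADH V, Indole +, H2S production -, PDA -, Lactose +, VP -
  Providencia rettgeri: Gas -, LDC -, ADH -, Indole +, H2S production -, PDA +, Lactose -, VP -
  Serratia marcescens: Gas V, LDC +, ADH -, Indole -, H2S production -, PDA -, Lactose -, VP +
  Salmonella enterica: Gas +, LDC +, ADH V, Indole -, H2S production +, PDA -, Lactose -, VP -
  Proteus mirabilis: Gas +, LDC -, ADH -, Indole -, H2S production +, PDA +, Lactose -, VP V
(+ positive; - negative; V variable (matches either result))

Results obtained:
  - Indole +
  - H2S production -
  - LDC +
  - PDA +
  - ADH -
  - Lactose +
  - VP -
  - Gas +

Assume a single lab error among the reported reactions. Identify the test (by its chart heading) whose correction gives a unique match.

As reported, no row in the chart matches all 8 reactions.
Reversing H2S production → still no organism matches.
Reversing LDC → still no organism matches.
Reversing Lactose → still no organism matches.
Reversing ADH → still no organism matches.
Reversing VP → still no organism matches.
Reversing Gas → still no organism matches.
Reversing Indole → still no organism matches.
Reversing PDA (to -) → unique match: Escherichia coli.

PDA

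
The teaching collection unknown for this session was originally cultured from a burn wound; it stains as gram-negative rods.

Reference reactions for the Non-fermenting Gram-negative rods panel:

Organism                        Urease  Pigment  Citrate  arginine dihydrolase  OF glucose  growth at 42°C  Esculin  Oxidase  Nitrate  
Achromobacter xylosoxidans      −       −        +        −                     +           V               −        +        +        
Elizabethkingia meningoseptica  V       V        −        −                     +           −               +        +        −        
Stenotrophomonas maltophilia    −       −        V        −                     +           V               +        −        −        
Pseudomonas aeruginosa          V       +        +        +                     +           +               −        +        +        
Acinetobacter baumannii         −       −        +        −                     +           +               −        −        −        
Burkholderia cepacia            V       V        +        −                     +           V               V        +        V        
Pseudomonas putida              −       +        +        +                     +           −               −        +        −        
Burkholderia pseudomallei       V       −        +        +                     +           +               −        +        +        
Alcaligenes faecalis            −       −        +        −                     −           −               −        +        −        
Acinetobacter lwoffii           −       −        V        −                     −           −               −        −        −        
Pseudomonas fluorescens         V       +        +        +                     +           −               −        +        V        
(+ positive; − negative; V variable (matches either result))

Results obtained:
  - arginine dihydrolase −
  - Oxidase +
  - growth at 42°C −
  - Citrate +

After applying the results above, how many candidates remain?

arginine dihydrolase −: excludes Pseudomonas aeruginosa, Pseudomonas putida, Burkholderia pseudomallei, Pseudomonas fluorescens — 7 left.
growth at 42°C −: excludes Acinetobacter baumannii — 6 left.
Citrate +: excludes Elizabethkingia meningoseptica — 5 left.
Oxidase +: excludes Stenotrophomonas maltophilia, Acinetobacter lwoffii — 3 left.
Still consistent: Achromobacter xylosoxidans, Alcaligenes faecalis, Burkholderia cepacia.

3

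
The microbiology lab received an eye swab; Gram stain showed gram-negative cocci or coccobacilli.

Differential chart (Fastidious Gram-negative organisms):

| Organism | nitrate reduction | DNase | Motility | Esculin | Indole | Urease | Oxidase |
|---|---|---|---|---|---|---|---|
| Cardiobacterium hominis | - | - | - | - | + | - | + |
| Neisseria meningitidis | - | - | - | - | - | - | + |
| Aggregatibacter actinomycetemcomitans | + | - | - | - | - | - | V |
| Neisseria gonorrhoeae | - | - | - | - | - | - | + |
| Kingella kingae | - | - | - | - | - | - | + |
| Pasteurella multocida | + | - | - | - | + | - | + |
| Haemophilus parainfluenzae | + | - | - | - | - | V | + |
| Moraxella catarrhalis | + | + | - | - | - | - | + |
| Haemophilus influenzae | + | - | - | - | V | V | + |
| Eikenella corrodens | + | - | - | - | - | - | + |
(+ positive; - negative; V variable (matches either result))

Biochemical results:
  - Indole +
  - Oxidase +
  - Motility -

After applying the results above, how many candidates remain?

Indole +: excludes 7 organisms — 3 left.
Oxidase +: all 3 remaining candidates are consistent.
Motility -: all 3 remaining candidates are consistent.
Still consistent: Cardiobacterium hominis, Haemophilus influenzae, Pasteurella multocida.

3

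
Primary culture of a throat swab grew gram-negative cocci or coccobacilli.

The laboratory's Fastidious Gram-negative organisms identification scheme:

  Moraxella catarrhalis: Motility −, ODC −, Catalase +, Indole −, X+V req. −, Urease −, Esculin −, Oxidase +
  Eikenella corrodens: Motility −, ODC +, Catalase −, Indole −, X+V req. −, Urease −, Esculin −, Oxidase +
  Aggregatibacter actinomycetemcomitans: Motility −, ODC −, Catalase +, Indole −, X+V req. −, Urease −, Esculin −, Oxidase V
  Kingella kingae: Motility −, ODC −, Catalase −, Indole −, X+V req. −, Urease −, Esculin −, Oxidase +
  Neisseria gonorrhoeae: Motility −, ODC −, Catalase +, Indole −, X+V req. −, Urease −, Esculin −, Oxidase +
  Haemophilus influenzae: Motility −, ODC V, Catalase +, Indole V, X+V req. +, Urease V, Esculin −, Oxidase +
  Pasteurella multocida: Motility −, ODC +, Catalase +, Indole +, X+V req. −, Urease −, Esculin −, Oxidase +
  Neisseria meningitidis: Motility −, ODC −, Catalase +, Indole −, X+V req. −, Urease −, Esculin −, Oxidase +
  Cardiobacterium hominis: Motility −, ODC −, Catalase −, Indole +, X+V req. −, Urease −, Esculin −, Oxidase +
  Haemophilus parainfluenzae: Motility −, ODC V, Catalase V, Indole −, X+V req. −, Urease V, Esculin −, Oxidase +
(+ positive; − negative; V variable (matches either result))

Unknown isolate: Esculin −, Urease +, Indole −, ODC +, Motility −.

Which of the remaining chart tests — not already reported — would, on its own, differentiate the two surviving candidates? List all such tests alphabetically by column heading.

Esculin −: all 10 remaining candidates are consistent.
Motility −: all 10 remaining candidates are consistent.
Indole −: excludes Pasteurella multocida, Cardiobacterium hominis — 8 left.
ODC +: excludes 5 organisms — 3 left.
Urease +: excludes Eikenella corrodens — 2 left.
Two candidates remain: Haemophilus influenzae and Haemophilus parainfluenzae.
  Catalase: + vs V — variable for at least one, does not separate.
  X+V req.: Haemophilus influenzae +, Haemophilus parainfluenzae − — discriminates.
  Oxidase: + vs + — same for both, does not separate.

X+V req.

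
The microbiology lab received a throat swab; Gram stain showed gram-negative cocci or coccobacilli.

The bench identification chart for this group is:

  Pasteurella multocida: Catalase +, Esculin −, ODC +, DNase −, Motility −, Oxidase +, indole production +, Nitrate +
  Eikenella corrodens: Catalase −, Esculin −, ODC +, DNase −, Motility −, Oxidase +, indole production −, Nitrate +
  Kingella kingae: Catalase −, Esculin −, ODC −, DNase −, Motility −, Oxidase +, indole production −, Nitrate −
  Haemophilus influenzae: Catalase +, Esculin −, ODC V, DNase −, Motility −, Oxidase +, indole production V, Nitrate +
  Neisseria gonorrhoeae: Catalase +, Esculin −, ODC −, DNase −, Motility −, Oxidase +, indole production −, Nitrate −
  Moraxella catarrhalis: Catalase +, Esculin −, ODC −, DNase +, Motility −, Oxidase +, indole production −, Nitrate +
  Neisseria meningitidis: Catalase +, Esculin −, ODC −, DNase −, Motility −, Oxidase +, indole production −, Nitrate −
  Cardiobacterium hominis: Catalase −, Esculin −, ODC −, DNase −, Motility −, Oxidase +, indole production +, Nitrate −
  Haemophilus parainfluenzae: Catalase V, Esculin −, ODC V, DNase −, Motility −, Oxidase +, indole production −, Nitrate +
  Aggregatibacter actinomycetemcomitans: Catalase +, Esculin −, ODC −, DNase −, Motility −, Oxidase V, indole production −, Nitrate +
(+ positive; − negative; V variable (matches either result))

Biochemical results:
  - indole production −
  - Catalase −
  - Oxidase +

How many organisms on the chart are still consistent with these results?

3

Catalase −: excludes 6 organisms — 4 left.
Oxidase +: all 4 remaining candidates are consistent.
indole production −: excludes Cardiobacterium hominis — 3 left.
Still consistent: Eikenella corrodens, Haemophilus parainfluenzae, Kingella kingae.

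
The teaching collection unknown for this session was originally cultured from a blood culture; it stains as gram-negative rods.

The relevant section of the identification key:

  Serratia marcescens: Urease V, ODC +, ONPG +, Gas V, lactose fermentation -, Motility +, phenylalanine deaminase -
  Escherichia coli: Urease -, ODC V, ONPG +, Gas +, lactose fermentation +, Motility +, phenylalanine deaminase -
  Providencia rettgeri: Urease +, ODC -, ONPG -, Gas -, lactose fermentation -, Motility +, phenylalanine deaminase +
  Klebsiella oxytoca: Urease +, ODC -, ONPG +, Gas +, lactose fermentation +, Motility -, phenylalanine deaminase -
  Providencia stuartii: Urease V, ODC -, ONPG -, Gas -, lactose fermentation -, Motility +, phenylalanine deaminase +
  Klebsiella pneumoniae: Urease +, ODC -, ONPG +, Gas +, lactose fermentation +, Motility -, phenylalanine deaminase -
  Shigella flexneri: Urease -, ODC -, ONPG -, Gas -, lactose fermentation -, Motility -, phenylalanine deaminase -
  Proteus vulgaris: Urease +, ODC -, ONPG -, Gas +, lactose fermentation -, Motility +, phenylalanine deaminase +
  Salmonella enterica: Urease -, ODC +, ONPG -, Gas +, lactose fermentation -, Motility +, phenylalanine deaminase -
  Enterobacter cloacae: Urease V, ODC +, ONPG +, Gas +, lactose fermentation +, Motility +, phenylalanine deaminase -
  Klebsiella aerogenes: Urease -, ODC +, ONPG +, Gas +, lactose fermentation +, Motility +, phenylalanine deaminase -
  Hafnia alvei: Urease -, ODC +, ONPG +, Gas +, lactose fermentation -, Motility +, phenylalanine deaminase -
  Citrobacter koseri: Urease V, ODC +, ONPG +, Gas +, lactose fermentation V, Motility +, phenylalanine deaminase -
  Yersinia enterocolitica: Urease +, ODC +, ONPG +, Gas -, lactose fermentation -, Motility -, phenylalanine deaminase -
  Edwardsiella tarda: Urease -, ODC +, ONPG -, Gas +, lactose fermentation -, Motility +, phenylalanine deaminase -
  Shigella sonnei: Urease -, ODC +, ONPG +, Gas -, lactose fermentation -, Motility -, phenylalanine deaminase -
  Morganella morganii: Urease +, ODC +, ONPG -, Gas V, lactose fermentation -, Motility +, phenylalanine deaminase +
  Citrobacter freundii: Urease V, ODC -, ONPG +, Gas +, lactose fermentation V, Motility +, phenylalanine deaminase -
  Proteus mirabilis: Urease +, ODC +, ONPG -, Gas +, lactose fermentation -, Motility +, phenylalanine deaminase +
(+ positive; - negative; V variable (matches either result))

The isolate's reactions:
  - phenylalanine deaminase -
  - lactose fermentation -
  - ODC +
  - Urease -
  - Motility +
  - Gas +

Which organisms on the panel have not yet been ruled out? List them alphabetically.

Citrobacter koseri, Edwardsiella tarda, Hafnia alvei, Salmonella enterica, Serratia marcescens

Gas +: excludes 5 organisms — 14 left.
Motility +: excludes Klebsiella oxytoca, Klebsiella pneumoniae — 12 left.
phenylalanine deaminase -: excludes Proteus vulgaris, Morganella morganii, Proteus mirabilis — 9 left.
lactose fermentation -: excludes Escherichia coli, Enterobacter cloacae, Klebsiella aerogenes — 6 left.
Urease -: all 6 remaining candidates are consistent.
ODC +: excludes Citrobacter freundii — 5 left.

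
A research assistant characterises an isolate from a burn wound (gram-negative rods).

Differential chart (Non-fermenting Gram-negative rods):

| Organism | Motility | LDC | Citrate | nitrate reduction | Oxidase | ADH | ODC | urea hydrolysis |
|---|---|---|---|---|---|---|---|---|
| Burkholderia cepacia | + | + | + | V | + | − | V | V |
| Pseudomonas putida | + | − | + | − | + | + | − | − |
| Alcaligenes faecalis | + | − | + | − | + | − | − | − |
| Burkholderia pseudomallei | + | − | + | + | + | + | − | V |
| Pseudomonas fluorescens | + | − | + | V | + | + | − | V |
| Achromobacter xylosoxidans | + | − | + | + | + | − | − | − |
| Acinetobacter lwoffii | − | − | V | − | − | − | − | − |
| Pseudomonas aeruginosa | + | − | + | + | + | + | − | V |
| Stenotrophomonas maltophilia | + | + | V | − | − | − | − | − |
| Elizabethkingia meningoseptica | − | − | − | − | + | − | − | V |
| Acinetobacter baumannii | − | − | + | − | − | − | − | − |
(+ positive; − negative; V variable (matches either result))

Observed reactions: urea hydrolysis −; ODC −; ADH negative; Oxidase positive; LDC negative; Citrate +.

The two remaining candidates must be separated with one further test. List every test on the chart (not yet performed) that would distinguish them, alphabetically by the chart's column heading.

nitrate reduction

urea hydrolysis −: all 11 remaining candidates are consistent.
Oxidase +: excludes Acinetobacter lwoffii, Stenotrophomonas maltophilia, Acinetobacter baumannii — 8 left.
ODC −: all 8 remaining candidates are consistent.
LDC −: excludes Burkholderia cepacia — 7 left.
ADH −: excludes Pseudomonas putida, Burkholderia pseudomallei, Pseudomonas fluorescens, Pseudomonas aeruginosa — 3 left.
Citrate +: excludes Elizabethkingia meningoseptica — 2 left.
Two candidates remain: Achromobacter xylosoxidans and Alcaligenes faecalis.
  Motility: + vs + — same for both, does not separate.
  nitrate reduction: Achromobacter xylosoxidans +, Alcaligenes faecalis − — discriminates.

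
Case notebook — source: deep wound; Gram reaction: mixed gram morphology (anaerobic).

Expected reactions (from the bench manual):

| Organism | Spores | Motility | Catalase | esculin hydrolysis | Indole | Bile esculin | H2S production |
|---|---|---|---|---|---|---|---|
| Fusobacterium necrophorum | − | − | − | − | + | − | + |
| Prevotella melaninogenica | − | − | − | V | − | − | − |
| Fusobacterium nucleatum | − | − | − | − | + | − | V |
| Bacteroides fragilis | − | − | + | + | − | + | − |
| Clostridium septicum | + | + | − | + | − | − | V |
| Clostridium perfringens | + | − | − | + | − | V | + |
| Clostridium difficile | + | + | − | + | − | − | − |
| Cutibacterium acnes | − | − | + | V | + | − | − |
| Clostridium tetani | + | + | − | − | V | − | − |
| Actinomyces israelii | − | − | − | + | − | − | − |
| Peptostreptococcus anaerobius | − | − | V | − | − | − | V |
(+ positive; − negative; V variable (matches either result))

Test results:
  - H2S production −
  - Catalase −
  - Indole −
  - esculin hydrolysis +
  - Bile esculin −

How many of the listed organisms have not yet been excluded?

Bile esculin −: excludes Bacteroides fragilis — 10 left.
Indole −: excludes Fusobacterium necrophorum, Fusobacterium nucleatum, Cutibacterium acnes — 7 left.
H2S production −: excludes Clostridium perfringens — 6 left.
esculin hydrolysis +: excludes Clostridium tetani, Peptostreptococcus anaerobius — 4 left.
Catalase −: all 4 remaining candidates are consistent.
Still consistent: Actinomyces israelii, Clostridium difficile, Clostridium septicum, Prevotella melaninogenica.

4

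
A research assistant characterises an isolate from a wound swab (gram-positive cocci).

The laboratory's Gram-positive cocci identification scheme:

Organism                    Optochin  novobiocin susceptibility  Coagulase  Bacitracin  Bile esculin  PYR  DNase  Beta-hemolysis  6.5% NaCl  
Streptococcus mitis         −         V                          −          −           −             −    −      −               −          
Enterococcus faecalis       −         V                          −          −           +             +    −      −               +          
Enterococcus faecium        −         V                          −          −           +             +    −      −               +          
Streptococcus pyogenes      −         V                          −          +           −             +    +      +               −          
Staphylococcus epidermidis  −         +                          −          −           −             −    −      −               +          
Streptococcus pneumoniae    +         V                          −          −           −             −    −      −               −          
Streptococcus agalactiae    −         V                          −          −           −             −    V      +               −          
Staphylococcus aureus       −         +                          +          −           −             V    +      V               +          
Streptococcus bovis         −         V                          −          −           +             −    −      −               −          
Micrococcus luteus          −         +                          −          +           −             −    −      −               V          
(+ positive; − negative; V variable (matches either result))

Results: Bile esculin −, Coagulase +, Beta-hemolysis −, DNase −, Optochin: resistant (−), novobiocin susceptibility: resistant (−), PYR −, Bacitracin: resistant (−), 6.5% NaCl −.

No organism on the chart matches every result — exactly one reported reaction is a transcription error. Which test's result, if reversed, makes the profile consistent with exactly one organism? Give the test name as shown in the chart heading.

Coagulase

As reported, no row in the chart matches all 9 reactions.
Reversing Bacitracin → still no organism matches.
Reversing 6.5% NaCl → still no organism matches.
Reversing Beta-hemolysis → still no organism matches.
Reversing Optochin → still no organism matches.
Reversing novobiocin susceptibility → still no organism matches.
Reversing Coagulase (to −) → unique match: Streptococcus mitis.
Reversing Bile esculin → still no organism matches.
Reversing DNase → still no organism matches.
Reversing PYR → still no organism matches.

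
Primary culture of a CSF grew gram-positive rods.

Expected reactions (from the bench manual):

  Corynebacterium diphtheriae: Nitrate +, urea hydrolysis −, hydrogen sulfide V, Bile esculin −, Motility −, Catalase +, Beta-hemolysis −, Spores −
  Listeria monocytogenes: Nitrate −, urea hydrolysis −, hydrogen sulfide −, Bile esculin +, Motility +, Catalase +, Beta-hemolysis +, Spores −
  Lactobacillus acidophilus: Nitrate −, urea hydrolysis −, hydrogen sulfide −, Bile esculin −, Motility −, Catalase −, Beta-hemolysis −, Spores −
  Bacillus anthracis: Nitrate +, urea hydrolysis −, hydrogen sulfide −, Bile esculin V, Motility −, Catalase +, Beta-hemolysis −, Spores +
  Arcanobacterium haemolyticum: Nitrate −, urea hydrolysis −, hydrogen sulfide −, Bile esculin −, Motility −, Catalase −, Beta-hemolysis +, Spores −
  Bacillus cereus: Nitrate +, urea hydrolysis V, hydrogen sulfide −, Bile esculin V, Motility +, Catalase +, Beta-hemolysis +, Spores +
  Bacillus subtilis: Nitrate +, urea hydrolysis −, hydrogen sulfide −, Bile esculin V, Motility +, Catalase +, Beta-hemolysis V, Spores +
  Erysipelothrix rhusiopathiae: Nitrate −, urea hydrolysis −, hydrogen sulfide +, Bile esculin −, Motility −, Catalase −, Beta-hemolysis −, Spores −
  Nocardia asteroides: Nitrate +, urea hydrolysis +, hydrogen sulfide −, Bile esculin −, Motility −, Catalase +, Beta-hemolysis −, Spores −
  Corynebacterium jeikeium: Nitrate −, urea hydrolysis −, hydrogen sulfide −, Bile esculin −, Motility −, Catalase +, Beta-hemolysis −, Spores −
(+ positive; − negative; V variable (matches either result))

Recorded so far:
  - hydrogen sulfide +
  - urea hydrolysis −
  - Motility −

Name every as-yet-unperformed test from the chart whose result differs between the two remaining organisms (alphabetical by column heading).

Catalase, Nitrate

hydrogen sulfide +: excludes 8 organisms — 2 left.
Motility −: all 2 remaining candidates are consistent.
urea hydrolysis −: all 2 remaining candidates are consistent.
Two candidates remain: Corynebacterium diphtheriae and Erysipelothrix rhusiopathiae.
  Nitrate: Corynebacterium diphtheriae +, Erysipelothrix rhusiopathiae − — discriminates.
  Bile esculin: − vs − — same for both, does not separate.
  Catalase: Corynebacterium diphtheriae +, Erysipelothrix rhusiopathiae − — discriminates.
  Beta-hemolysis: − vs − — same for both, does not separate.
  Spores: − vs − — same for both, does not separate.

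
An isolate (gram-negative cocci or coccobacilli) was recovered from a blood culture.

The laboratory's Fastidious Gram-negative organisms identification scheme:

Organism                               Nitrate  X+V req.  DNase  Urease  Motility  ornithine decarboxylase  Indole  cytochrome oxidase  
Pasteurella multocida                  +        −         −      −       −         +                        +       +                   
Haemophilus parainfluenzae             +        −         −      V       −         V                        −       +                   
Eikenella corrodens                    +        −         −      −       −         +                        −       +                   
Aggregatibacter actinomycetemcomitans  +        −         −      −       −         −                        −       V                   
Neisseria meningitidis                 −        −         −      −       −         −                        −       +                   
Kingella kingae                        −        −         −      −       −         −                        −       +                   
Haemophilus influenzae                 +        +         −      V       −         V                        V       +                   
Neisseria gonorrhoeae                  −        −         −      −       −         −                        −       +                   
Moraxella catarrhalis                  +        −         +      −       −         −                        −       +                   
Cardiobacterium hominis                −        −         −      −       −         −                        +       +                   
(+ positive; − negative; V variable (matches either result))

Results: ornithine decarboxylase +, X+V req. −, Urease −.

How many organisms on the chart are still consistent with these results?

X+V req. −: excludes Haemophilus influenzae — 9 left.
Urease −: all 9 remaining candidates are consistent.
ornithine decarboxylase +: excludes 6 organisms — 3 left.
Still consistent: Eikenella corrodens, Haemophilus parainfluenzae, Pasteurella multocida.

3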